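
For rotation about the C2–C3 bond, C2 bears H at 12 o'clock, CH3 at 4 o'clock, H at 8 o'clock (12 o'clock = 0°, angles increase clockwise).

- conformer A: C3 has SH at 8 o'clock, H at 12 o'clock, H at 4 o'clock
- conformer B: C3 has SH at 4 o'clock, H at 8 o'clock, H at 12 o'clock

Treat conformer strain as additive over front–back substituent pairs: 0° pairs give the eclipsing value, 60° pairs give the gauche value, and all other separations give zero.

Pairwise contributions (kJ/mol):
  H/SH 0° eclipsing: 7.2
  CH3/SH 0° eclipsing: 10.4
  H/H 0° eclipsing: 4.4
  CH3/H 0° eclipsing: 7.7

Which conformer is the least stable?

A (eclipsed): H(0°)/H(0°) eclipsed 4.4; CH3(120°)/H(120°) eclipsed 7.7; H(240°)/SH(240°) eclipsed 7.2 → 19.3 kJ/mol.
B (eclipsed): H(0°)/H(0°) eclipsed 4.4; CH3(120°)/SH(120°) eclipsed 10.4; H(240°)/H(240°) eclipsed 4.4 → 19.2 kJ/mol.
A has the highest total (19.3 kJ/mol).

A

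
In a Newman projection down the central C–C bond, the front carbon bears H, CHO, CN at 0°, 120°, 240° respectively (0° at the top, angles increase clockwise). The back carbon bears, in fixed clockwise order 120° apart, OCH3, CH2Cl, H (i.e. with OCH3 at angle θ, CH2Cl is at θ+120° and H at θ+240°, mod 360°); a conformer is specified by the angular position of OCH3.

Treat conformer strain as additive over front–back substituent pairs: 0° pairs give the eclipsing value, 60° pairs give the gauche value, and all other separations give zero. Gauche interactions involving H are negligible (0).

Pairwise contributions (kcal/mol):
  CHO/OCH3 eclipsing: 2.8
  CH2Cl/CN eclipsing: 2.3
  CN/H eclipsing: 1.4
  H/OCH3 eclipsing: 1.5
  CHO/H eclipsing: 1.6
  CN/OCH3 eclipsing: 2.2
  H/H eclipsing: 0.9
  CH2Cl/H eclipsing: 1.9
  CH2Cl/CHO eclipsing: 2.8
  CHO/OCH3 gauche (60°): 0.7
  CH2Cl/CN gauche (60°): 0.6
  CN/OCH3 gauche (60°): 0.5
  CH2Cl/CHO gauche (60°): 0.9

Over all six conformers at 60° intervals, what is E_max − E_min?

4.6 kcal/mol

OCH3 at 0° (eclipsed): H–OCH3 eclipsed, CHO–CH2Cl eclipsed, CN–H eclipsed; 1.5 + 2.8 + 1.4 = 5.7 kcal/mol.
OCH3 at 60° (staggered): CHO–OCH3 gauche, CHO–CH2Cl gauche, CN–CH2Cl gauche; 0.7 + 0.9 + 0.6 = 2.2 kcal/mol.
OCH3 at 120° (eclipsed): H–H eclipsed, CHO–OCH3 eclipsed, CN–CH2Cl eclipsed; 0.9 + 2.8 + 2.3 = 6.0 kcal/mol.
OCH3 at 180° (staggered): CHO–OCH3 gauche, CN–OCH3 gauche, CN–CH2Cl gauche; 0.7 + 0.5 + 0.6 = 1.8 kcal/mol.
OCH3 at 240° (eclipsed): H–CH2Cl eclipsed, CHO–H eclipsed, CN–OCH3 eclipsed; 1.9 + 1.6 + 2.2 = 5.7 kcal/mol.
OCH3 at 300° (staggered): CHO–CH2Cl gauche, CN–OCH3 gauche; 0.9 + 0.5 = 1.4 kcal/mol.
Max at 120° (6.0 kcal/mol), min at 300° (1.4 kcal/mol); barrier = 4.6 kcal/mol.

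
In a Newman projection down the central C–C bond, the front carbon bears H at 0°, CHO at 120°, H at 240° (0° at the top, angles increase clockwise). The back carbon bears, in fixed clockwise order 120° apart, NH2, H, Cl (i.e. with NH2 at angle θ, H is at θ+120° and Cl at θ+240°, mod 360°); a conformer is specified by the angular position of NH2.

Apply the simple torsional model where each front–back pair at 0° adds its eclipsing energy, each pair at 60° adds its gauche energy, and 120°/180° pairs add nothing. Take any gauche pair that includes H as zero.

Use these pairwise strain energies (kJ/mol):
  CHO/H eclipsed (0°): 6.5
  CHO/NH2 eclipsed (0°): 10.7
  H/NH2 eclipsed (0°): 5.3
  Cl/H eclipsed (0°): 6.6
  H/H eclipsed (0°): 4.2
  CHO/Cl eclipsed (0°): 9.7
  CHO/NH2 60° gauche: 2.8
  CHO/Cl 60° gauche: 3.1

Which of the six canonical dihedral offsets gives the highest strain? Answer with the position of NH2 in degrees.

120°

NH2 at 0° (eclipsed): H–NH2 eclipsed, CHO–H eclipsed, H–Cl eclipsed; 5.3 + 6.5 + 6.6 = 18.4 kJ/mol.
NH2 at 60° (staggered): CHO–NH2 gauche; 2.8 = 2.8 kJ/mol.
NH2 at 120° (eclipsed): H–Cl eclipsed, CHO–NH2 eclipsed, H–H eclipsed; 6.6 + 10.7 + 4.2 = 21.5 kJ/mol.
NH2 at 180° (staggered): CHO–NH2 gauche, CHO–Cl gauche; 2.8 + 3.1 = 5.9 kJ/mol.
NH2 at 240° (eclipsed): H–H eclipsed, CHO–Cl eclipsed, H–NH2 eclipsed; 4.2 + 9.7 + 5.3 = 19.2 kJ/mol.
NH2 at 300° (staggered): CHO–Cl gauche; 3.1 = 3.1 kJ/mol.
The maximum (21.5 kJ/mol) occurs with NH2 at 120°.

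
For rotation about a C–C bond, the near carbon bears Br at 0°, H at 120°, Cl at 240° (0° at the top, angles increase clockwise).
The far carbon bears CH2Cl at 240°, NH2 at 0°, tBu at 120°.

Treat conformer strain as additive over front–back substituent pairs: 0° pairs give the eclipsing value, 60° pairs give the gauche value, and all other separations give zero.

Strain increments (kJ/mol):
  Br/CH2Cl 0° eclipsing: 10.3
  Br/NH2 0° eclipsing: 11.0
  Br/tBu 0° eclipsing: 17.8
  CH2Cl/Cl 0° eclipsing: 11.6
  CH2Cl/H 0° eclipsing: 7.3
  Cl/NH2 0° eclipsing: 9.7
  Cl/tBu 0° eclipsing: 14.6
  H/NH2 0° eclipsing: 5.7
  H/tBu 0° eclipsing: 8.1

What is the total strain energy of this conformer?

30.7 kJ/mol

This conformer is eclipsed. Br at 0° is eclipsed with NH2 at 0° (11.0); H at 120° is eclipsed with tBu at 120° (8.1); Cl at 240° is eclipsed with CH2Cl at 240° (11.6). Total 30.7 kJ/mol.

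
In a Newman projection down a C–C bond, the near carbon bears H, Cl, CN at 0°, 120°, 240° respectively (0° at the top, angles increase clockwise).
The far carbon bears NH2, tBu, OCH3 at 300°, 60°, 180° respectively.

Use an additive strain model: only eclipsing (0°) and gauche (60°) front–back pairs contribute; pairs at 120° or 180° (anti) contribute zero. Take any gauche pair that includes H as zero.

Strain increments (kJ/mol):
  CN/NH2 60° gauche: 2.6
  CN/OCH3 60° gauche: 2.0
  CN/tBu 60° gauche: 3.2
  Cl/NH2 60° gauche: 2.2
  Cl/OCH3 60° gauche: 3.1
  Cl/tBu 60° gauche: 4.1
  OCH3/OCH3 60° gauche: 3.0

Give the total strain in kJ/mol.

11.8 kJ/mol

This conformer (staggered): Cl(120°)/tBu(60°) gauche 4.1; Cl(120°)/OCH3(180°) gauche 3.1; CN(240°)/NH2(300°) gauche 2.6; CN(240°)/OCH3(180°) gauche 2.0 → 11.8 kJ/mol.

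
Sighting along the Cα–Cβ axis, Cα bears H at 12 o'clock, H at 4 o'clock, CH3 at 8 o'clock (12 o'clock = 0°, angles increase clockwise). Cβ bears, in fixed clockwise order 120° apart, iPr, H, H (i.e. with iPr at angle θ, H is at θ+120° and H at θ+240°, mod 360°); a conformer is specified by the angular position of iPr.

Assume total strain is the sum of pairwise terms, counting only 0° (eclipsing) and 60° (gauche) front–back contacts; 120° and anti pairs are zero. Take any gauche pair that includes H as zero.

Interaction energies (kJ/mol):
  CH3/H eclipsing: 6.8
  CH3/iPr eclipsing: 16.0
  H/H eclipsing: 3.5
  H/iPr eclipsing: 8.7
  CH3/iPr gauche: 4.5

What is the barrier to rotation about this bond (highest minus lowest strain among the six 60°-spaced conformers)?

23.0 kJ/mol

iPr at 0° (eclipsed): H(0°)/iPr(0°) eclipsed 8.7; H(120°)/H(120°) eclipsed 3.5; CH3(240°)/H(240°) eclipsed 6.8 → 19.0 kJ/mol.
iPr at 60° (staggered): no non-H gauche contacts → 0.0 kJ/mol.
iPr at 120° (eclipsed): H(0°)/H(0°) eclipsed 3.5; H(120°)/iPr(120°) eclipsed 8.7; CH3(240°)/H(240°) eclipsed 6.8 → 19.0 kJ/mol.
iPr at 180° (staggered): CH3(240°)/iPr(180°) gauche 4.5 → 4.5 kJ/mol.
iPr at 240° (eclipsed): H(0°)/H(0°) eclipsed 3.5; H(120°)/H(120°) eclipsed 3.5; CH3(240°)/iPr(240°) eclipsed 16.0 → 23.0 kJ/mol.
iPr at 300° (staggered): CH3(240°)/iPr(300°) gauche 4.5 → 4.5 kJ/mol.
Max at 240° (23.0 kJ/mol), min at 60° (0.0 kJ/mol); barrier = 23.0 kJ/mol.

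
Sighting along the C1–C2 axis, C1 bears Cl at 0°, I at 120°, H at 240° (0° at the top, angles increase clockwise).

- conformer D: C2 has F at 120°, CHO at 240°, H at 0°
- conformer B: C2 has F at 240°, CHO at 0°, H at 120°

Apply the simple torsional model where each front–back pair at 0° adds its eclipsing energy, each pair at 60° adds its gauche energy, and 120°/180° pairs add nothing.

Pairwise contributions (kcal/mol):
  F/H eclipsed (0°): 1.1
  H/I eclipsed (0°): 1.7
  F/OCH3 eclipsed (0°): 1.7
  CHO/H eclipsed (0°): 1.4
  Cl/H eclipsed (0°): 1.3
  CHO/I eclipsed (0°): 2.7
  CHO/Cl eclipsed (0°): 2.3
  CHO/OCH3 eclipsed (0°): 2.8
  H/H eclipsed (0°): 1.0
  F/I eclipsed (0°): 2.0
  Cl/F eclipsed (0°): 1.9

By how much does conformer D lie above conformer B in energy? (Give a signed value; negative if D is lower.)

D is eclipsed. Cl at 0° is eclipsed with H at 0° (1.3); I at 120° is eclipsed with F at 120° (2.0); H at 240° is eclipsed with CHO at 240° (1.4). Total 4.7 kcal/mol.
B is eclipsed. Cl at 0° is eclipsed with CHO at 0° (2.3); I at 120° is eclipsed with H at 120° (1.7); H at 240° is eclipsed with F at 240° (1.1). Total 5.1 kcal/mol.
E(D) − E(B) = 4.7 − 5.1 = -0.4 kcal/mol.

-0.4 kcal/mol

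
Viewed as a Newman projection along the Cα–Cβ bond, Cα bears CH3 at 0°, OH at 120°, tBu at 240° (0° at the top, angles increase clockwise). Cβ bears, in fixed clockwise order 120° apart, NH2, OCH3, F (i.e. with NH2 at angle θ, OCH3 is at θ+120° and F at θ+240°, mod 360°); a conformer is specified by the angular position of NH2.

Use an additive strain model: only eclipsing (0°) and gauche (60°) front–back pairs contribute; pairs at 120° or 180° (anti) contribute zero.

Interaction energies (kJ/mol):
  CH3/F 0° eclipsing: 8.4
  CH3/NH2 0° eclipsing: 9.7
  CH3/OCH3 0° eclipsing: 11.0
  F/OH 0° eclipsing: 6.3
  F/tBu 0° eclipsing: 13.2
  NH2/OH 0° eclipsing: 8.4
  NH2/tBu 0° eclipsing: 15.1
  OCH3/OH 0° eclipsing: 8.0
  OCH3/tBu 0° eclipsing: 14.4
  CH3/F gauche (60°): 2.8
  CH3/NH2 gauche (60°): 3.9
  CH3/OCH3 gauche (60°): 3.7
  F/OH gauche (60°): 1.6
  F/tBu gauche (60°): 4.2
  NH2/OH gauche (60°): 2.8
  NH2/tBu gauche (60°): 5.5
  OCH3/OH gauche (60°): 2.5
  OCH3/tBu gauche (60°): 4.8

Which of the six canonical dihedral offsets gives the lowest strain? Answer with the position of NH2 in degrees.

60°

NH2 at 0° (eclipsed): CH3(0°)/NH2(0°) eclipsed 9.7; OH(120°)/OCH3(120°) eclipsed 8.0; tBu(240°)/F(240°) eclipsed 13.2 → 30.9 kJ/mol.
NH2 at 60° (staggered): CH3(0°)/NH2(60°) gauche 3.9; CH3(0°)/F(300°) gauche 2.8; OH(120°)/NH2(60°) gauche 2.8; OH(120°)/OCH3(180°) gauche 2.5; tBu(240°)/OCH3(180°) gauche 4.8; tBu(240°)/F(300°) gauche 4.2 → 21.0 kJ/mol.
NH2 at 120° (eclipsed): CH3(0°)/F(0°) eclipsed 8.4; OH(120°)/NH2(120°) eclipsed 8.4; tBu(240°)/OCH3(240°) eclipsed 14.4 → 31.2 kJ/mol.
NH2 at 180° (staggered): CH3(0°)/OCH3(300°) gauche 3.7; CH3(0°)/F(60°) gauche 2.8; OH(120°)/NH2(180°) gauche 2.8; OH(120°)/F(60°) gauche 1.6; tBu(240°)/NH2(180°) gauche 5.5; tBu(240°)/OCH3(300°) gauche 4.8 → 21.2 kJ/mol.
NH2 at 240° (eclipsed): CH3(0°)/OCH3(0°) eclipsed 11.0; OH(120°)/F(120°) eclipsed 6.3; tBu(240°)/NH2(240°) eclipsed 15.1 → 32.4 kJ/mol.
NH2 at 300° (staggered): CH3(0°)/NH2(300°) gauche 3.9; CH3(0°)/OCH3(60°) gauche 3.7; OH(120°)/OCH3(60°) gauche 2.5; OH(120°)/F(180°) gauche 1.6; tBu(240°)/NH2(300°) gauche 5.5; tBu(240°)/F(180°) gauche 4.2 → 21.4 kJ/mol.
The minimum (21.0 kJ/mol) occurs with NH2 at 60°.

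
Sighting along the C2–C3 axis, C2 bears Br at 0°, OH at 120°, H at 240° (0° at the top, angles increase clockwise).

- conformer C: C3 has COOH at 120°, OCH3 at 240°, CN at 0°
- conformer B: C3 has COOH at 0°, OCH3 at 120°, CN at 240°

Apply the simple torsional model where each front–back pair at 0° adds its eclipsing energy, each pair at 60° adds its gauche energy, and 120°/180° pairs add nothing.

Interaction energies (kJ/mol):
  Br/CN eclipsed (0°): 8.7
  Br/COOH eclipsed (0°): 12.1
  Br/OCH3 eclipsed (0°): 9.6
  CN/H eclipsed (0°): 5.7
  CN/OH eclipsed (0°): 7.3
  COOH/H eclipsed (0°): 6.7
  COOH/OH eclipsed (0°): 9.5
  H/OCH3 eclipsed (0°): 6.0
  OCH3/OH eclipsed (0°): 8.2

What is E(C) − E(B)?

C (eclipsed): Br(0°)/CN(0°) eclipsed 8.7; OH(120°)/COOH(120°) eclipsed 9.5; H(240°)/OCH3(240°) eclipsed 6.0 → 24.2 kJ/mol.
B (eclipsed): Br(0°)/COOH(0°) eclipsed 12.1; OH(120°)/OCH3(120°) eclipsed 8.2; H(240°)/CN(240°) eclipsed 5.7 → 26.0 kJ/mol.
E(C) − E(B) = 24.2 − 26.0 = -1.8 kJ/mol.

-1.8 kJ/mol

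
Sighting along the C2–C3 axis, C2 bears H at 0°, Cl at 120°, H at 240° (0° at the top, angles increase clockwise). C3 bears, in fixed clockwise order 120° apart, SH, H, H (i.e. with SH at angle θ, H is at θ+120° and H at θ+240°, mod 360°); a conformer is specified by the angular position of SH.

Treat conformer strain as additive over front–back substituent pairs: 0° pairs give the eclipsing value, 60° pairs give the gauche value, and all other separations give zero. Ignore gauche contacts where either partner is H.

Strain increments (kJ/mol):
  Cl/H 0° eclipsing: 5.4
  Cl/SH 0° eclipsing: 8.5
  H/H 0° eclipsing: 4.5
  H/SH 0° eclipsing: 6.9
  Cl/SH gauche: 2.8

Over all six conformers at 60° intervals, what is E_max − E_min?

SH at 0° (eclipsed): H(0°)/SH(0°) eclipsed 6.9; Cl(120°)/H(120°) eclipsed 5.4; H(240°)/H(240°) eclipsed 4.5 → 16.8 kJ/mol.
SH at 60° (staggered): Cl(120°)/SH(60°) gauche 2.8 → 2.8 kJ/mol.
SH at 120° (eclipsed): H(0°)/H(0°) eclipsed 4.5; Cl(120°)/SH(120°) eclipsed 8.5; H(240°)/H(240°) eclipsed 4.5 → 17.5 kJ/mol.
SH at 180° (staggered): Cl(120°)/SH(180°) gauche 2.8 → 2.8 kJ/mol.
SH at 240° (eclipsed): H(0°)/H(0°) eclipsed 4.5; Cl(120°)/H(120°) eclipsed 5.4; H(240°)/SH(240°) eclipsed 6.9 → 16.8 kJ/mol.
SH at 300° (staggered): no non-H gauche contacts → 0.0 kJ/mol.
Max at 120° (17.5 kJ/mol), min at 300° (0.0 kJ/mol); barrier = 17.5 kJ/mol.

17.5 kJ/mol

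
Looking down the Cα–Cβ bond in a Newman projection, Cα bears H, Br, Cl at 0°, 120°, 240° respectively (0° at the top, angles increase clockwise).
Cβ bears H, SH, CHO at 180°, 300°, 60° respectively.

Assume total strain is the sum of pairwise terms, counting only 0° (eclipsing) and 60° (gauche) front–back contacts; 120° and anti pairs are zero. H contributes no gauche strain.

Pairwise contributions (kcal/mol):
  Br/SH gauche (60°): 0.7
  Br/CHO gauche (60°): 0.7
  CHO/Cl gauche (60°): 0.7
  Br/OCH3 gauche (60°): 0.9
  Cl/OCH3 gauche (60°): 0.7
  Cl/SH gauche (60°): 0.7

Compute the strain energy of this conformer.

This conformer (staggered): Br–CHO gauche, Cl–SH gauche; 0.7 + 0.7 = 1.4 kcal/mol.

1.4 kcal/mol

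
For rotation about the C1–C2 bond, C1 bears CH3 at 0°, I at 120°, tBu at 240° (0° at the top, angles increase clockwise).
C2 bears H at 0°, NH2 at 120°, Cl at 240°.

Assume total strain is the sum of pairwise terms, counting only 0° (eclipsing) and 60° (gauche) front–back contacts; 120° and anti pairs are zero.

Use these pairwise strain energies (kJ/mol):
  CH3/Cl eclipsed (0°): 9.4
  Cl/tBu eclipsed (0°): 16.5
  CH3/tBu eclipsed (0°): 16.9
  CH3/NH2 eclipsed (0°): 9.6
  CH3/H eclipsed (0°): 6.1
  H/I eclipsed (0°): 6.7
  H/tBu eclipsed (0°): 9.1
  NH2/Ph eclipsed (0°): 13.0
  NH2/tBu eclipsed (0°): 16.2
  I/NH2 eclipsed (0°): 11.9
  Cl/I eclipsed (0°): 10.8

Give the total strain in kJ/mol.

34.5 kJ/mol

This conformer (eclipsed): CH3–H eclipsed, I–NH2 eclipsed, tBu–Cl eclipsed; 6.1 + 11.9 + 16.5 = 34.5 kJ/mol.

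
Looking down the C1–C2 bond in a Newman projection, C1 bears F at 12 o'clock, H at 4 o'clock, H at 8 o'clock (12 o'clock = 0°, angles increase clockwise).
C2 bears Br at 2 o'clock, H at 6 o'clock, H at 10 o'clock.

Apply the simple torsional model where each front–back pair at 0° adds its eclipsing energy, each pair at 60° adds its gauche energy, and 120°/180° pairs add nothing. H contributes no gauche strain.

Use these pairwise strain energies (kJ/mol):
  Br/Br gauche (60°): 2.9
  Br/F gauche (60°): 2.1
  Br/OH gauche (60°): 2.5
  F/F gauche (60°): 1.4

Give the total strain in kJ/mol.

2.1 kJ/mol

This conformer is staggered. F at 0° is gauche with Br at 60° (2.1). Total 2.1 kJ/mol.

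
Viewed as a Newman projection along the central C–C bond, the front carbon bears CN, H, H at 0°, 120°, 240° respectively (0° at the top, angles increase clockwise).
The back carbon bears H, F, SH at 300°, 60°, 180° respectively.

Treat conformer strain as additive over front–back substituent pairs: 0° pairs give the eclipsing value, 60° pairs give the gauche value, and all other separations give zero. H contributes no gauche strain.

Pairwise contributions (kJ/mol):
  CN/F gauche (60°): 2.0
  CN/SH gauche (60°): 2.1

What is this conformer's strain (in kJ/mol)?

This conformer (staggered): CN(0°)/F(60°) gauche 2.0 → 2.0 kJ/mol.

2.0 kJ/mol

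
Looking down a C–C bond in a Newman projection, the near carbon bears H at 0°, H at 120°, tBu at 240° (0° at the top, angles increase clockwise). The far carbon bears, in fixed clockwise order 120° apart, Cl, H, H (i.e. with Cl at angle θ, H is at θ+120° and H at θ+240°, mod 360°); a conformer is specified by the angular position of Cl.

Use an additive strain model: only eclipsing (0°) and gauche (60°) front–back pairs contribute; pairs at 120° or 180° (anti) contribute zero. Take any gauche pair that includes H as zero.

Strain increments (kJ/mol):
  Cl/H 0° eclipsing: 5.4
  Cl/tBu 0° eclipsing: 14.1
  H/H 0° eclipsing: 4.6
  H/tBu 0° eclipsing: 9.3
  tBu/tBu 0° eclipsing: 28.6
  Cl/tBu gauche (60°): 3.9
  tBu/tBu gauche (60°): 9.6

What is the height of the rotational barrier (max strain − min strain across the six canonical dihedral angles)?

23.3 kJ/mol

Cl at 0° (eclipsed): H(0°)/Cl(0°) eclipsed 5.4; H(120°)/H(120°) eclipsed 4.6; tBu(240°)/H(240°) eclipsed 9.3 → 19.3 kJ/mol.
Cl at 60° (staggered): no non-H gauche contacts → 0.0 kJ/mol.
Cl at 120° (eclipsed): H(0°)/H(0°) eclipsed 4.6; H(120°)/Cl(120°) eclipsed 5.4; tBu(240°)/H(240°) eclipsed 9.3 → 19.3 kJ/mol.
Cl at 180° (staggered): tBu(240°)/Cl(180°) gauche 3.9 → 3.9 kJ/mol.
Cl at 240° (eclipsed): H(0°)/H(0°) eclipsed 4.6; H(120°)/H(120°) eclipsed 4.6; tBu(240°)/Cl(240°) eclipsed 14.1 → 23.3 kJ/mol.
Cl at 300° (staggered): tBu(240°)/Cl(300°) gauche 3.9 → 3.9 kJ/mol.
Max at 240° (23.3 kJ/mol), min at 60° (0.0 kJ/mol); barrier = 23.3 kJ/mol.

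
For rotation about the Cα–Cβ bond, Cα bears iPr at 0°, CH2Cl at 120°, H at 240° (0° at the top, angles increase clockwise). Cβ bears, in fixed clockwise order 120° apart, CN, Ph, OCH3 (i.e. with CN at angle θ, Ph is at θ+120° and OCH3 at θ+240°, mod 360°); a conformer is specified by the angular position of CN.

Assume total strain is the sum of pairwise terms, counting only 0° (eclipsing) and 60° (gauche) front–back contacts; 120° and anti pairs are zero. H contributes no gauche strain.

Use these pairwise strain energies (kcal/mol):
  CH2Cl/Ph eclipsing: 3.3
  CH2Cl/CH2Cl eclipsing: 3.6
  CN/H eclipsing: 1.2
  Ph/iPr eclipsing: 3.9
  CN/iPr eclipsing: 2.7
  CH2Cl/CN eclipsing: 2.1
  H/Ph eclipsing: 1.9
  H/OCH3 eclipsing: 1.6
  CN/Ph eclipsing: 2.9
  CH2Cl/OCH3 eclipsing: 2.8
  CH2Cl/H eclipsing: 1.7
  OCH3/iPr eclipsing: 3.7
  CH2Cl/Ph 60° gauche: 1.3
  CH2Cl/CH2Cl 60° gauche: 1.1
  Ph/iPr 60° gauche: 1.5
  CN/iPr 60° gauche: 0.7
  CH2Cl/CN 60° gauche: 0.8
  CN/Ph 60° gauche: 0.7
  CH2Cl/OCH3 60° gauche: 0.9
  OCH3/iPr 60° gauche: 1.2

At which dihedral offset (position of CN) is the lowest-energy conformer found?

CN at 0° is eclipsed. iPr at 0° is eclipsed with CN at 0° (2.7); CH2Cl at 120° is eclipsed with Ph at 120° (3.3); H at 240° is eclipsed with OCH3 at 240° (1.6). Total 7.6 kcal/mol.
CN at 60° is staggered. iPr at 0° is gauche with CN at 60° (0.7); iPr at 0° is gauche with OCH3 at 300° (1.2); CH2Cl at 120° is gauche with CN at 60° (0.8); CH2Cl at 120° is gauche with Ph at 180° (1.3). Total 4.0 kcal/mol.
CN at 120° is eclipsed. iPr at 0° is eclipsed with OCH3 at 0° (3.7); CH2Cl at 120° is eclipsed with CN at 120° (2.1); H at 240° is eclipsed with Ph at 240° (1.9). Total 7.7 kcal/mol.
CN at 180° is staggered. iPr at 0° is gauche with Ph at 300° (1.5); iPr at 0° is gauche with OCH3 at 60° (1.2); CH2Cl at 120° is gauche with CN at 180° (0.8); CH2Cl at 120° is gauche with OCH3 at 60° (0.9). Total 4.4 kcal/mol.
CN at 240° is eclipsed. iPr at 0° is eclipsed with Ph at 0° (3.9); CH2Cl at 120° is eclipsed with OCH3 at 120° (2.8); H at 240° is eclipsed with CN at 240° (1.2). Total 7.9 kcal/mol.
CN at 300° is staggered. iPr at 0° is gauche with CN at 300° (0.7); iPr at 0° is gauche with Ph at 60° (1.5); CH2Cl at 120° is gauche with Ph at 60° (1.3); CH2Cl at 120° is gauche with OCH3 at 180° (0.9). Total 4.4 kcal/mol.
The minimum (4.0 kcal/mol) occurs with CN at 60°.

60°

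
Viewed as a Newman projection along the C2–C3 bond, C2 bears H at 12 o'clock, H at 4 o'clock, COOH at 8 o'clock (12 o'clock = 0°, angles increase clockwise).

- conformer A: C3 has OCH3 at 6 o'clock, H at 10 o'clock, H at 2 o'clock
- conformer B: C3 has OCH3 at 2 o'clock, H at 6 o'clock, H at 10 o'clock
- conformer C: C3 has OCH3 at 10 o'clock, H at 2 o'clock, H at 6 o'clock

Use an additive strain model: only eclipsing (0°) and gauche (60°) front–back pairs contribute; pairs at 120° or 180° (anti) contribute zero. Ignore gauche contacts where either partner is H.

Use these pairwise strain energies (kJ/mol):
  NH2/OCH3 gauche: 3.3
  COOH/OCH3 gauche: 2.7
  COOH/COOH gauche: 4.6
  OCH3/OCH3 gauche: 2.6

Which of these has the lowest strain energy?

B

A (staggered): COOH(240°)/OCH3(180°) gauche 2.7 → 2.7 kJ/mol.
B (staggered): no non-H gauche contacts → 0.0 kJ/mol.
C (staggered): COOH(240°)/OCH3(300°) gauche 2.7 → 2.7 kJ/mol.
B has the lowest total (0.0 kJ/mol).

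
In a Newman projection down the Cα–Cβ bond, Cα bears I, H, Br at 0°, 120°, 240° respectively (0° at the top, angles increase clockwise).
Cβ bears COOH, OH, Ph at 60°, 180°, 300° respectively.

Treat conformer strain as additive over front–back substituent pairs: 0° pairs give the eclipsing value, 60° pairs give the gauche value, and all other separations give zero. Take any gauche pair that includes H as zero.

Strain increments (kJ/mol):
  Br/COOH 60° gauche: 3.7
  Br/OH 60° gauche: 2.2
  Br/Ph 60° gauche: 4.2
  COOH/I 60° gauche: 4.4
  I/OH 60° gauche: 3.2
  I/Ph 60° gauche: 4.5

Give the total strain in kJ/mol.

This conformer (staggered): I(0°)/COOH(60°) gauche 4.4; I(0°)/Ph(300°) gauche 4.5; Br(240°)/OH(180°) gauche 2.2; Br(240°)/Ph(300°) gauche 4.2 → 15.3 kJ/mol.

15.3 kJ/mol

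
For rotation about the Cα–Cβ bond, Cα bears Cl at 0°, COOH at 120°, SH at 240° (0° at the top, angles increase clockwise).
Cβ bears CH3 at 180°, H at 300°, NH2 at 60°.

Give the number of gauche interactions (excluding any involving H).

Non-H gauche pairs: Cl(0°)/NH2(60°); COOH(120°)/CH3(180°); COOH(120°)/NH2(60°); SH(240°)/CH3(180°) — 4 interactions.

4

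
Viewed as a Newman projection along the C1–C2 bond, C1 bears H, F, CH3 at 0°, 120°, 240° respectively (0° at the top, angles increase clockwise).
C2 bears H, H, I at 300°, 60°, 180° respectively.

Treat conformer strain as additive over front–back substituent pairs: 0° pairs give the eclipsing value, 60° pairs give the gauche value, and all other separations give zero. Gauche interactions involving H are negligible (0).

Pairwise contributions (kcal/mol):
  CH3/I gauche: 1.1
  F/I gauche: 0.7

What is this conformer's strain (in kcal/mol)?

1.8 kcal/mol

This conformer (staggered): F(120°)/I(180°) gauche 0.7; CH3(240°)/I(180°) gauche 1.1 → 1.8 kcal/mol.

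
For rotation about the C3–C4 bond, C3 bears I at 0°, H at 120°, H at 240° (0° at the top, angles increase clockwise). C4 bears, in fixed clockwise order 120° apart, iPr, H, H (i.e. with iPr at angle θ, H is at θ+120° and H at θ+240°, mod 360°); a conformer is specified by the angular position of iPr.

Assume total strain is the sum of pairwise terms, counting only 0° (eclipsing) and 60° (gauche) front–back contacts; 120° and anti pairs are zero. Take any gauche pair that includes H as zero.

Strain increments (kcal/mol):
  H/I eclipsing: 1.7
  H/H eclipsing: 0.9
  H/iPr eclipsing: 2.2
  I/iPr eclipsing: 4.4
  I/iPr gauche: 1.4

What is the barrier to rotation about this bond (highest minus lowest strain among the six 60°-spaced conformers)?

6.2 kcal/mol

iPr at 0° is eclipsed. I at 0° is eclipsed with iPr at 0° (4.4); H at 120° is eclipsed with H at 120° (0.9); H at 240° is eclipsed with H at 240° (0.9). Total 6.2 kcal/mol.
iPr at 60° is staggered. I at 0° is gauche with iPr at 60° (1.4). Total 1.4 kcal/mol.
iPr at 120° is eclipsed. I at 0° is eclipsed with H at 0° (1.7); H at 120° is eclipsed with iPr at 120° (2.2); H at 240° is eclipsed with H at 240° (0.9). Total 4.8 kcal/mol.
iPr at 180° (staggered): no non-H gauche contacts → 0.0 kcal/mol.
iPr at 240° is eclipsed. I at 0° is eclipsed with H at 0° (1.7); H at 120° is eclipsed with H at 120° (0.9); H at 240° is eclipsed with iPr at 240° (2.2). Total 4.8 kcal/mol.
iPr at 300° is staggered. I at 0° is gauche with iPr at 300° (1.4). Total 1.4 kcal/mol.
Max at 0° (6.2 kcal/mol), min at 180° (0.0 kcal/mol); barrier = 6.2 kcal/mol.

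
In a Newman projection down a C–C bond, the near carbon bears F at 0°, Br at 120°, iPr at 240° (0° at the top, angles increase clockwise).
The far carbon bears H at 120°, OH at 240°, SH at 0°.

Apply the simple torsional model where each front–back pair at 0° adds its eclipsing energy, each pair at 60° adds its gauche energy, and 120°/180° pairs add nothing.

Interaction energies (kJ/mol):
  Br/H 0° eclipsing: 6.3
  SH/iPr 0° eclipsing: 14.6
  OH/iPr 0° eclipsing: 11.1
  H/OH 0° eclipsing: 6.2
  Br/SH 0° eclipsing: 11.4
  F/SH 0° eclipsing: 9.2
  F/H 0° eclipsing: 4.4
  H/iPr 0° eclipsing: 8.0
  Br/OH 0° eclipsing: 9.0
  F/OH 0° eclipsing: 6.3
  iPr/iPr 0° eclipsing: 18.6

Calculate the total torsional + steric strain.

This conformer (eclipsed): F–SH eclipsed, Br–H eclipsed, iPr–OH eclipsed; 9.2 + 6.3 + 11.1 = 26.6 kJ/mol.

26.6 kJ/mol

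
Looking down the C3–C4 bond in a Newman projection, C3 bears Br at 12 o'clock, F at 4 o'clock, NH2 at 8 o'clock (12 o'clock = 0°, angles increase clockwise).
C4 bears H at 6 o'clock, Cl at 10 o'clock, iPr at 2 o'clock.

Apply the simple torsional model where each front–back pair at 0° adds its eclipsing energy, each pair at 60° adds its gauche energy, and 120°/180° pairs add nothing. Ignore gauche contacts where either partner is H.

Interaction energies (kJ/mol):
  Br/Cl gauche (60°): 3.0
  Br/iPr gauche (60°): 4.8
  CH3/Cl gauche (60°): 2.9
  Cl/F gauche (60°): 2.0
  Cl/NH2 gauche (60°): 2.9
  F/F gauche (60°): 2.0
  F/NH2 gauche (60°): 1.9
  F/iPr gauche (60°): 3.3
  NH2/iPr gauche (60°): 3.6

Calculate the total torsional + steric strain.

This conformer (staggered): Br(0°)/Cl(300°) gauche 3.0; Br(0°)/iPr(60°) gauche 4.8; F(120°)/iPr(60°) gauche 3.3; NH2(240°)/Cl(300°) gauche 2.9 → 14.0 kJ/mol.

14.0 kJ/mol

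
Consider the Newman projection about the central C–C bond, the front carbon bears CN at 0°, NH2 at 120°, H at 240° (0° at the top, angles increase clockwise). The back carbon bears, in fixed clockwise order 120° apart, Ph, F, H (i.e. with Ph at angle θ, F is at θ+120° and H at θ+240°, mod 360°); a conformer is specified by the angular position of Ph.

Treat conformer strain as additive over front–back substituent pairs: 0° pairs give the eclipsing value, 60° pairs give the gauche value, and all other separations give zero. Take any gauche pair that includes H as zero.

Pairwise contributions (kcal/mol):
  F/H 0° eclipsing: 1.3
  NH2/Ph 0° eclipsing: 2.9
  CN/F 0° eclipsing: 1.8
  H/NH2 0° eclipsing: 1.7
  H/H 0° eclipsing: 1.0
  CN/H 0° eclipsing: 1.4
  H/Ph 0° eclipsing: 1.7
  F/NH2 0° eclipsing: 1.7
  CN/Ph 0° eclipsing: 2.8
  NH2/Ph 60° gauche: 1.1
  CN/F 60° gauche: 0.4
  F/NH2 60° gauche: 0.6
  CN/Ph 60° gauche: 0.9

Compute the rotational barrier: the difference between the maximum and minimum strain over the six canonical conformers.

4.1 kcal/mol

Ph at 0° is eclipsed. CN at 0° is eclipsed with Ph at 0° (2.8); NH2 at 120° is eclipsed with F at 120° (1.7); H at 240° is eclipsed with H at 240° (1.0). Total 5.5 kcal/mol.
Ph at 60° is staggered. CN at 0° is gauche with Ph at 60° (0.9); NH2 at 120° is gauche with Ph at 60° (1.1); NH2 at 120° is gauche with F at 180° (0.6). Total 2.6 kcal/mol.
Ph at 120° is eclipsed. CN at 0° is eclipsed with H at 0° (1.4); NH2 at 120° is eclipsed with Ph at 120° (2.9); H at 240° is eclipsed with F at 240° (1.3). Total 5.6 kcal/mol.
Ph at 180° is staggered. CN at 0° is gauche with F at 300° (0.4); NH2 at 120° is gauche with Ph at 180° (1.1). Total 1.5 kcal/mol.
Ph at 240° is eclipsed. CN at 0° is eclipsed with F at 0° (1.8); NH2 at 120° is eclipsed with H at 120° (1.7); H at 240° is eclipsed with Ph at 240° (1.7). Total 5.2 kcal/mol.
Ph at 300° is staggered. CN at 0° is gauche with Ph at 300° (0.9); CN at 0° is gauche with F at 60° (0.4); NH2 at 120° is gauche with F at 60° (0.6). Total 1.9 kcal/mol.
Max at 120° (5.6 kcal/mol), min at 180° (1.5 kcal/mol); barrier = 4.1 kcal/mol.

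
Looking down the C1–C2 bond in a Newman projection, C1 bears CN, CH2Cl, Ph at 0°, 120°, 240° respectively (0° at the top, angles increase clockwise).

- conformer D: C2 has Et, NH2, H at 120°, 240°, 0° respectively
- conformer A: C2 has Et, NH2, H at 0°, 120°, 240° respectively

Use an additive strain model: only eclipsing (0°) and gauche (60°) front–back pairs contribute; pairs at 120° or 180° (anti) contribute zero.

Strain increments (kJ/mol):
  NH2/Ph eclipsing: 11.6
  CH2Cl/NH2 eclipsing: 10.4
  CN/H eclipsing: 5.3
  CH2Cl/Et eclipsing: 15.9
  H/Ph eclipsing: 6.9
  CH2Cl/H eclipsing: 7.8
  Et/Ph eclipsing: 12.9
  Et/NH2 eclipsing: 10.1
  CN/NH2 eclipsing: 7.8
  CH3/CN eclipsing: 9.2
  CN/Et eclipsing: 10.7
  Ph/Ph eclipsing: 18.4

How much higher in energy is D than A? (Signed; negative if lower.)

D (eclipsed): CN(0°)/H(0°) eclipsed 5.3; CH2Cl(120°)/Et(120°) eclipsed 15.9; Ph(240°)/NH2(240°) eclipsed 11.6 → 32.8 kJ/mol.
A (eclipsed): CN(0°)/Et(0°) eclipsed 10.7; CH2Cl(120°)/NH2(120°) eclipsed 10.4; Ph(240°)/H(240°) eclipsed 6.9 → 28.0 kJ/mol.
E(D) − E(A) = 32.8 − 28.0 = +4.8 kJ/mol.

+4.8 kJ/mol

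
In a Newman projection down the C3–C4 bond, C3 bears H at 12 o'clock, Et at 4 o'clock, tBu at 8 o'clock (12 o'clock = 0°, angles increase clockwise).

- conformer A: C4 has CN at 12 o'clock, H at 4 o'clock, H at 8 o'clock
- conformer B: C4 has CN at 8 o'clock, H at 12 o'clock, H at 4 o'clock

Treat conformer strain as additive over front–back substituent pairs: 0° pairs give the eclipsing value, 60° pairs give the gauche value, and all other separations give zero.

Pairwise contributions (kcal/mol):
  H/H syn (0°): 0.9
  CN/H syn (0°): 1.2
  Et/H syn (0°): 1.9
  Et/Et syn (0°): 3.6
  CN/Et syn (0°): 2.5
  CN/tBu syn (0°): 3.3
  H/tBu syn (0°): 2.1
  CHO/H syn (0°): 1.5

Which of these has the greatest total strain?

B

A (eclipsed): H(0°)/CN(0°) eclipsed 1.2; Et(120°)/H(120°) eclipsed 1.9; tBu(240°)/H(240°) eclipsed 2.1 → 5.2 kcal/mol.
B (eclipsed): H(0°)/H(0°) eclipsed 0.9; Et(120°)/H(120°) eclipsed 1.9; tBu(240°)/CN(240°) eclipsed 3.3 → 6.1 kcal/mol.
B has the highest total (6.1 kcal/mol).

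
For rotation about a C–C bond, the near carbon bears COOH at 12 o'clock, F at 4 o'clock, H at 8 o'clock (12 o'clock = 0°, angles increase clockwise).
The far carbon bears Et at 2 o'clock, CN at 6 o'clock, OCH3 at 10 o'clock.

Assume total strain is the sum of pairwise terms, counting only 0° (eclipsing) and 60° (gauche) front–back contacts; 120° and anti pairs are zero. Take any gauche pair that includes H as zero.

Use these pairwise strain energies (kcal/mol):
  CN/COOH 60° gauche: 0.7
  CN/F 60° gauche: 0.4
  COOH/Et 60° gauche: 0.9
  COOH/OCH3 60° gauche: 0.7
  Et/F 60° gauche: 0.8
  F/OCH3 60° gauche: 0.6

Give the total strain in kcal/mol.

2.8 kcal/mol

This conformer (staggered): COOH–Et gauche, COOH–OCH3 gauche, F–Et gauche, F–CN gauche; 0.9 + 0.7 + 0.8 + 0.4 = 2.8 kcal/mol.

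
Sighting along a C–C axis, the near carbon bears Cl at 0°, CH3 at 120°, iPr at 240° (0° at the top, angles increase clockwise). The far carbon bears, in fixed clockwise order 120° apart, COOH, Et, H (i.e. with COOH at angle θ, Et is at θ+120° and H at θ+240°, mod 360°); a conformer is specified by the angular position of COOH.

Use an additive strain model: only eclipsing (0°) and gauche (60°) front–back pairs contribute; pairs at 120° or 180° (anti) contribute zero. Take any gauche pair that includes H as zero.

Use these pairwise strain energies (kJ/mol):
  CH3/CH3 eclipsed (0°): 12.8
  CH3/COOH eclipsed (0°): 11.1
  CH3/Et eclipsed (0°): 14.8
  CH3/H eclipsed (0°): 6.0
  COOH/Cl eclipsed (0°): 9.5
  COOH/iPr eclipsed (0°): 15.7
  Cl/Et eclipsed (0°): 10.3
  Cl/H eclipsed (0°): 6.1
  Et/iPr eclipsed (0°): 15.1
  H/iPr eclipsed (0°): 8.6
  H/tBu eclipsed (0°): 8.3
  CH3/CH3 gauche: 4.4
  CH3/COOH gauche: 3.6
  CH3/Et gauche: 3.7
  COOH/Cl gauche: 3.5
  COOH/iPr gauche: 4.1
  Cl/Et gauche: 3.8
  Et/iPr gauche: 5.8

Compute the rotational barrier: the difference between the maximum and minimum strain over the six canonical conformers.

17.8 kJ/mol

COOH at 0° (eclipsed): Cl–COOH eclipsed, CH3–Et eclipsed, iPr–H eclipsed; 9.5 + 14.8 + 8.6 = 32.9 kJ/mol.
COOH at 60° (staggered): Cl–COOH gauche, CH3–COOH gauche, CH3–Et gauche, iPr–Et gauche; 3.5 + 3.6 + 3.7 + 5.8 = 16.6 kJ/mol.
COOH at 120° (eclipsed): Cl–H eclipsed, CH3–COOH eclipsed, iPr–Et eclipsed; 6.1 + 11.1 + 15.1 = 32.3 kJ/mol.
COOH at 180° (staggered): Cl–Et gauche, CH3–COOH gauche, iPr–COOH gauche, iPr–Et gauche; 3.8 + 3.6 + 4.1 + 5.8 = 17.3 kJ/mol.
COOH at 240° (eclipsed): Cl–Et eclipsed, CH3–H eclipsed, iPr–COOH eclipsed; 10.3 + 6.0 + 15.7 = 32.0 kJ/mol.
COOH at 300° (staggered): Cl–COOH gauche, Cl–Et gauche, CH3–Et gauche, iPr–COOH gauche; 3.5 + 3.8 + 3.7 + 4.1 = 15.1 kJ/mol.
Max at 0° (32.9 kJ/mol), min at 300° (15.1 kJ/mol); barrier = 17.8 kJ/mol.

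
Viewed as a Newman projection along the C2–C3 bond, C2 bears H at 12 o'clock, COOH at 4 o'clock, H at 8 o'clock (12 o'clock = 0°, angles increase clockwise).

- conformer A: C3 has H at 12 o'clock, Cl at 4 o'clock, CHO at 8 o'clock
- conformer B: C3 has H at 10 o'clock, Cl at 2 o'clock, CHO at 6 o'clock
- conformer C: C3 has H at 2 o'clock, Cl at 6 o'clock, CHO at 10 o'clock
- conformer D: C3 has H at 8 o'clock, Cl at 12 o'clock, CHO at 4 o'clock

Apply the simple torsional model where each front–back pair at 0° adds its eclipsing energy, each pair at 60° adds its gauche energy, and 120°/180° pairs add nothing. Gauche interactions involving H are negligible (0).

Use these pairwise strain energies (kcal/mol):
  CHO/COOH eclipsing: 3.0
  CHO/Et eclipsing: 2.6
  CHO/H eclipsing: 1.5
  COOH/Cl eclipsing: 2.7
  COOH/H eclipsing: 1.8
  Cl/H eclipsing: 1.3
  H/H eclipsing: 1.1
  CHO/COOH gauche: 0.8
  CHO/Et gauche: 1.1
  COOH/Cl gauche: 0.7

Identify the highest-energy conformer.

A (eclipsed): H(0°)/H(0°) eclipsed 1.1; COOH(120°)/Cl(120°) eclipsed 2.7; H(240°)/CHO(240°) eclipsed 1.5 → 5.3 kcal/mol.
B (staggered): COOH(120°)/Cl(60°) gauche 0.7; COOH(120°)/CHO(180°) gauche 0.8 → 1.5 kcal/mol.
C (staggered): COOH(120°)/Cl(180°) gauche 0.7 → 0.7 kcal/mol.
D (eclipsed): H(0°)/Cl(0°) eclipsed 1.3; COOH(120°)/CHO(120°) eclipsed 3.0; H(240°)/H(240°) eclipsed 1.1 → 5.4 kcal/mol.
D has the highest total (5.4 kcal/mol).

D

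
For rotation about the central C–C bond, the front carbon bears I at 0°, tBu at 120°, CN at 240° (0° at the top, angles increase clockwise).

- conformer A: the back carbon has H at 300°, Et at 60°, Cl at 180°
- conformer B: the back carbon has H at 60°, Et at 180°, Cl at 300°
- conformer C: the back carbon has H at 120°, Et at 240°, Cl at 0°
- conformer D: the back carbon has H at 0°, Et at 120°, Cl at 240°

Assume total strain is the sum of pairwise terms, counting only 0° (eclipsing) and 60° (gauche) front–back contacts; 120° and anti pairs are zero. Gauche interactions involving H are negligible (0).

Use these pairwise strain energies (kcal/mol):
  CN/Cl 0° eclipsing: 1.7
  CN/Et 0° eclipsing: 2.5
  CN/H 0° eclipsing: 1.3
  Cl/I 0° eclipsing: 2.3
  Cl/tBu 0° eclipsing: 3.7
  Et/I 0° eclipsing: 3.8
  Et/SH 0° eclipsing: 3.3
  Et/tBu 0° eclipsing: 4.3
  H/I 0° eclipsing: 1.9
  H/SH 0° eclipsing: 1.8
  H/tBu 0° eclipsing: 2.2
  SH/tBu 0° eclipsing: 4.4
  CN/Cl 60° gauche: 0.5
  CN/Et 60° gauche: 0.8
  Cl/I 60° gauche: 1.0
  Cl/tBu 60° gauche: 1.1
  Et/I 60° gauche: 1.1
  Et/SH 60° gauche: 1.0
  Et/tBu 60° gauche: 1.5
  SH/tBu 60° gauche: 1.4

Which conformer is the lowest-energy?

B

A is staggered. I at 0° is gauche with Et at 60° (1.1); tBu at 120° is gauche with Et at 60° (1.5); tBu at 120° is gauche with Cl at 180° (1.1); CN at 240° is gauche with Cl at 180° (0.5). Total 4.2 kcal/mol.
B is staggered. I at 0° is gauche with Cl at 300° (1.0); tBu at 120° is gauche with Et at 180° (1.5); CN at 240° is gauche with Et at 180° (0.8); CN at 240° is gauche with Cl at 300° (0.5). Total 3.8 kcal/mol.
C is eclipsed. I at 0° is eclipsed with Cl at 0° (2.3); tBu at 120° is eclipsed with H at 120° (2.2); CN at 240° is eclipsed with Et at 240° (2.5). Total 7.0 kcal/mol.
D is eclipsed. I at 0° is eclipsed with H at 0° (1.9); tBu at 120° is eclipsed with Et at 120° (4.3); CN at 240° is eclipsed with Cl at 240° (1.7). Total 7.9 kcal/mol.
B has the lowest total (3.8 kcal/mol).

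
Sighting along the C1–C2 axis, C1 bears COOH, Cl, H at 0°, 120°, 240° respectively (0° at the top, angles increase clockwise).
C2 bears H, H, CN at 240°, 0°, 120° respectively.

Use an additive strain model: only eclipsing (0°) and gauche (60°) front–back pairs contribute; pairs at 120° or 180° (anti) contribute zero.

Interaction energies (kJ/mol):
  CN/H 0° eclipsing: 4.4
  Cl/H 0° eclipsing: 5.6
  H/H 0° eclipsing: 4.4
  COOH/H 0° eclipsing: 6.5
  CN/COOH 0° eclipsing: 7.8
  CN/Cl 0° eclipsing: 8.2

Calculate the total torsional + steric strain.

19.1 kJ/mol

This conformer (eclipsed): COOH(0°)/H(0°) eclipsed 6.5; Cl(120°)/CN(120°) eclipsed 8.2; H(240°)/H(240°) eclipsed 4.4 → 19.1 kJ/mol.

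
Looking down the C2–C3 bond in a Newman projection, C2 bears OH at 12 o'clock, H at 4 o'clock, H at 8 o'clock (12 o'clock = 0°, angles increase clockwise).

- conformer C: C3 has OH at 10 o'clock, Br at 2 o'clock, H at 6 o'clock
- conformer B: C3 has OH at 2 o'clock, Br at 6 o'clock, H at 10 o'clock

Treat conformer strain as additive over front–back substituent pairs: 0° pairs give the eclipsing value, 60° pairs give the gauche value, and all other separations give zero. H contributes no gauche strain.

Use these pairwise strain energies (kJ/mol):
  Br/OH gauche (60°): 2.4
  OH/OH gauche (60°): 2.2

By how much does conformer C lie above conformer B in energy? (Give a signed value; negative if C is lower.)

+2.4 kJ/mol

C (staggered): OH(0°)/OH(300°) gauche 2.2; OH(0°)/Br(60°) gauche 2.4 → 4.6 kJ/mol.
B (staggered): OH(0°)/OH(60°) gauche 2.2 → 2.2 kJ/mol.
E(C) − E(B) = 4.6 − 2.2 = +2.4 kJ/mol.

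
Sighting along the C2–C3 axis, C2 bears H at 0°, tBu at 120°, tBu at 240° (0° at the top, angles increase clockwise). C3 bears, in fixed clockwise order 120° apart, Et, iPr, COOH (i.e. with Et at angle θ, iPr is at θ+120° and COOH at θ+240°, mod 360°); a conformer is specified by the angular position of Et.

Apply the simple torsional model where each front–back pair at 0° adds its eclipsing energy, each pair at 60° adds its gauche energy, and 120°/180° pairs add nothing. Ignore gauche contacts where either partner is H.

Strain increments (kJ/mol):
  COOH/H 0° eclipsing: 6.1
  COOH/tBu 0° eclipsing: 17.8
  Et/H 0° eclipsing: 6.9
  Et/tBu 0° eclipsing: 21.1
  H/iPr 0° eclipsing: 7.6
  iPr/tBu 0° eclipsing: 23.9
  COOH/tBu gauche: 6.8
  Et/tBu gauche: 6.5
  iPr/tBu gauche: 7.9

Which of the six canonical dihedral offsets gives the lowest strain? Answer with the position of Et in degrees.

Et at 0° (eclipsed): H(0°)/Et(0°) eclipsed 6.9; tBu(120°)/iPr(120°) eclipsed 23.9; tBu(240°)/COOH(240°) eclipsed 17.8 → 48.6 kJ/mol.
Et at 60° (staggered): tBu(120°)/Et(60°) gauche 6.5; tBu(120°)/iPr(180°) gauche 7.9; tBu(240°)/iPr(180°) gauche 7.9; tBu(240°)/COOH(300°) gauche 6.8 → 29.1 kJ/mol.
Et at 120° (eclipsed): H(0°)/COOH(0°) eclipsed 6.1; tBu(120°)/Et(120°) eclipsed 21.1; tBu(240°)/iPr(240°) eclipsed 23.9 → 51.1 kJ/mol.
Et at 180° (staggered): tBu(120°)/Et(180°) gauche 6.5; tBu(120°)/COOH(60°) gauche 6.8; tBu(240°)/Et(180°) gauche 6.5; tBu(240°)/iPr(300°) gauche 7.9 → 27.7 kJ/mol.
Et at 240° (eclipsed): H(0°)/iPr(0°) eclipsed 7.6; tBu(120°)/COOH(120°) eclipsed 17.8; tBu(240°)/Et(240°) eclipsed 21.1 → 46.5 kJ/mol.
Et at 300° (staggered): tBu(120°)/iPr(60°) gauche 7.9; tBu(120°)/COOH(180°) gauche 6.8; tBu(240°)/Et(300°) gauche 6.5; tBu(240°)/COOH(180°) gauche 6.8 → 28.0 kJ/mol.
The minimum (27.7 kJ/mol) occurs with Et at 180°.

180°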